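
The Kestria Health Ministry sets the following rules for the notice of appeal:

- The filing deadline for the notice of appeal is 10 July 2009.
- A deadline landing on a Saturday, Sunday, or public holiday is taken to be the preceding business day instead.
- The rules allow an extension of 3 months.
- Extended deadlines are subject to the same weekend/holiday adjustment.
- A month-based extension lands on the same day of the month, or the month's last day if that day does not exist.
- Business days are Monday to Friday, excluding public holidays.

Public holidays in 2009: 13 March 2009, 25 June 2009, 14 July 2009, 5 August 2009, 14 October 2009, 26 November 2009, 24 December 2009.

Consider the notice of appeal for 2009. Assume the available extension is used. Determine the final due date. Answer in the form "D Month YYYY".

The stated deadline is 10 July 2009.
Since 10 July 2009 is a Friday and not a holiday, the date is unchanged.
Add 3 months to 10 July 2009: 10 October 2009.
10 October 2009 is a Saturday, so it moves to the preceding business day, 9 October 2009 (Friday).
Final deadline: 9 October 2009.

9 October 2009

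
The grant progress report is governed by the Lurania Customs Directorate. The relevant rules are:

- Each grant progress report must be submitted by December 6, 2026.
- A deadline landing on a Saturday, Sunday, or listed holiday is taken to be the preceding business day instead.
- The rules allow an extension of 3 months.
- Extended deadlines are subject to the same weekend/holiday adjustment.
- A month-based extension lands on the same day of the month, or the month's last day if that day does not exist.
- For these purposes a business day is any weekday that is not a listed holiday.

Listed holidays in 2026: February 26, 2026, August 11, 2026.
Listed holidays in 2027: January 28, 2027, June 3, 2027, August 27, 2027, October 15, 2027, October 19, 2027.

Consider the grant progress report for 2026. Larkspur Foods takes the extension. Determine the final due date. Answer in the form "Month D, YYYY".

March 4, 2027

Start from the fixed due date, December 6, 2026.
December 6, 2026 is a Sunday; the preceding business day is December 4, 2026 (Friday).
Add 3 months to December 4, 2026: March 4, 2027.
Since March 4, 2027 is a Thursday and not a holiday, the date is unchanged.
The final due date is March 4, 2027.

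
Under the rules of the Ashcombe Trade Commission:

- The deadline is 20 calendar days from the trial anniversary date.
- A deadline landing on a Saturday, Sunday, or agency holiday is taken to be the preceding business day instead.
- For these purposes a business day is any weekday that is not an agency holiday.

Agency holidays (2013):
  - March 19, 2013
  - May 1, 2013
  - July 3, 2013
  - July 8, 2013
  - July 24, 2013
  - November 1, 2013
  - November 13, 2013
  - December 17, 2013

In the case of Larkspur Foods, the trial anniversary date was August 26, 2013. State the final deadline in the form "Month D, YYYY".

September 13, 2013

Adding 20 calendar days to August 26, 2013 gives September 15, 2013.
September 15, 2013 is a Sunday, so it moves to the preceding business day, September 13, 2013 (Friday).
The final due date is September 13, 2013.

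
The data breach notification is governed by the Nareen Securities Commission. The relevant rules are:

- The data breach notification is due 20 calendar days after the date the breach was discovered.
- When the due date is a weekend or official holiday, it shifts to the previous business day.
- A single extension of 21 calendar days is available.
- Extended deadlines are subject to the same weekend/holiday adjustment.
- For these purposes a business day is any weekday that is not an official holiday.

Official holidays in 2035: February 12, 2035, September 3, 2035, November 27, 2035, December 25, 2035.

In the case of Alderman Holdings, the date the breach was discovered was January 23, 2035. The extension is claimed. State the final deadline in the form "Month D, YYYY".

From January 23, 2035, 20 calendar days later is February 12, 2035.
February 12, 2035 falls on a listed holiday. Rolling to the preceding business day gives February 9, 2035, a Friday.
Applying the 21-calendar-day extension: February 9, 2035 + 21 days = March 2, 2035.
March 2, 2035 (Friday) is already a business day.
Final deadline: March 2, 2035.

March 2, 2035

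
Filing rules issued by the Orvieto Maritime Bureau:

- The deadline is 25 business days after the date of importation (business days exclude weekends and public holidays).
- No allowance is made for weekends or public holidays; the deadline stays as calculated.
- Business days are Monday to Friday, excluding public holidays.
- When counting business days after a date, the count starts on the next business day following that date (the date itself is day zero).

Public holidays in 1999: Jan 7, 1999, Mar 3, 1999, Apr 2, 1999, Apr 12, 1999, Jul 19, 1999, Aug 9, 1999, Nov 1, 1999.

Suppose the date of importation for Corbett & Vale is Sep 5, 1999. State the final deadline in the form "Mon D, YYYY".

Starting the day after Sep 5, 1999 and counting 25 business days lands on Oct 8, 1999.
No adjustment is made for weekends or holidays, so Oct 8, 1999 stands.
The final due date is Oct 8, 1999.

Oct 8, 1999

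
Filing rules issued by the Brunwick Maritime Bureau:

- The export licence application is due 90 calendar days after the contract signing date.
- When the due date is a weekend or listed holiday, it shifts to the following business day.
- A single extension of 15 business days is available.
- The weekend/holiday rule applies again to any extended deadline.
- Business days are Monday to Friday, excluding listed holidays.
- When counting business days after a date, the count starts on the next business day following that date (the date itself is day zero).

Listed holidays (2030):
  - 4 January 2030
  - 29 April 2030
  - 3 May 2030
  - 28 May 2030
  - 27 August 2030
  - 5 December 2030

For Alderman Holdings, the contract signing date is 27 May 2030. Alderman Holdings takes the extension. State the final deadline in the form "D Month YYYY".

17 September 2030

From 27 May 2030, 90 calendar days later is 25 August 2030.
25 August 2030 is a Sunday, so it moves to the next business day, 26 August 2030 (Monday).
The 15-business-day extension runs from 26 August 2030 to 17 September 2030.
17 September 2030 falls on a Tuesday, which is a business day, so no adjustment is needed.
The final due date is 17 September 2030.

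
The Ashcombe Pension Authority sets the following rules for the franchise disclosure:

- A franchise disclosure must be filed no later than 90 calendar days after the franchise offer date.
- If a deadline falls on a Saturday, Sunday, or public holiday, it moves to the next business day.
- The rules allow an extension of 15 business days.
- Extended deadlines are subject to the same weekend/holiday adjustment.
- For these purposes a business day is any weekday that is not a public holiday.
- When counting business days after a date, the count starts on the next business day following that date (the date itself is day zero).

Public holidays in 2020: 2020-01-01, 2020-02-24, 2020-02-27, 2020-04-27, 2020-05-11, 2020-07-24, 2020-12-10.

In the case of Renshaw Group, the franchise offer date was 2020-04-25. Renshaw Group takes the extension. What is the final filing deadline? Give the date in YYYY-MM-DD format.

Trigger date 2020-04-25 + 90 calendar days = 2020-07-24.
Because 2020-07-24 is a listed holiday, the deadline becomes 2020-07-27 (Monday).
Counting 15 further business days from 2020-07-27 reaches 2020-08-17.
2020-08-17 is a Monday and not a listed holiday, so it stands.
Final deadline: 2020-08-17.

2020-08-17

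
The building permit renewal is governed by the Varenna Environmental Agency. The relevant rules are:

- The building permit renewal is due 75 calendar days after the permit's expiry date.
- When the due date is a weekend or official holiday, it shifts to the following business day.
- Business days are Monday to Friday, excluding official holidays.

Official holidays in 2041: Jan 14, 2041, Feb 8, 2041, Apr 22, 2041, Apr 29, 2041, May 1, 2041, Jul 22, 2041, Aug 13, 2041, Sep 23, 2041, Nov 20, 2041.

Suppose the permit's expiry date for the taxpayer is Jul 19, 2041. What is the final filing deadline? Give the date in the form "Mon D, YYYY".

Trigger date Jul 19, 2041 + 75 calendar days = Oct 2, 2041.
Oct 2, 2041 falls on a Wednesday, which is a business day, so no adjustment is needed.
The final due date is Oct 2, 2041.

Oct 2, 2041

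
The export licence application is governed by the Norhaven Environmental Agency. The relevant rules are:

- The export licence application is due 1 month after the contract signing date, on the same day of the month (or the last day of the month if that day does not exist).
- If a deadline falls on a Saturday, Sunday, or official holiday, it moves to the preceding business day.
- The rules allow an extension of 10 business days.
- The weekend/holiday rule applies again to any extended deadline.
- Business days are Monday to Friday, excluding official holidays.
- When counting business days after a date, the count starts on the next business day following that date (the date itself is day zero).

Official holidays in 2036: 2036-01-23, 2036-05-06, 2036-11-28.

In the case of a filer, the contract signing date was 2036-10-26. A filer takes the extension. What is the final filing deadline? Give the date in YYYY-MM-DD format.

1 month from 2036-10-26 is 2036-11-26.
Since 2036-11-26 is a Wednesday and not a holiday, the date is unchanged.
Counting 10 further business days from 2036-11-26 reaches 2036-12-11.
2036-12-11 falls on a Thursday, which is a business day, so no adjustment is needed.
Final deadline: 2036-12-11.

2036-12-11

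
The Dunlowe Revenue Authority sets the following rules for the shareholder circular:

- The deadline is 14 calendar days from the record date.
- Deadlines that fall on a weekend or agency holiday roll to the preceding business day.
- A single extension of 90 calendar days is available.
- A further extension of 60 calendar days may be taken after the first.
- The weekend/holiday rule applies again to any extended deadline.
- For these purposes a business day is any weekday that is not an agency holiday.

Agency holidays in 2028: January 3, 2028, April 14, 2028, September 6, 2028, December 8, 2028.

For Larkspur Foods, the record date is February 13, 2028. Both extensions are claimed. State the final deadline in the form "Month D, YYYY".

From February 13, 2028, 14 calendar days later is February 27, 2028.
February 27, 2028 falls on a Sunday. Rolling to the preceding business day gives February 25, 2028, a Friday.
Applying the 90-calendar-day extension: February 25, 2028 + 90 days = May 25, 2028.
Since May 25, 2028 is a Thursday and not a holiday, the date is unchanged.
With the 60-day extension, May 25, 2028 becomes July 24, 2028.
Since July 24, 2028 is a Monday and not a holiday, the date is unchanged.
Final deadline: July 24, 2028.

July 24, 2028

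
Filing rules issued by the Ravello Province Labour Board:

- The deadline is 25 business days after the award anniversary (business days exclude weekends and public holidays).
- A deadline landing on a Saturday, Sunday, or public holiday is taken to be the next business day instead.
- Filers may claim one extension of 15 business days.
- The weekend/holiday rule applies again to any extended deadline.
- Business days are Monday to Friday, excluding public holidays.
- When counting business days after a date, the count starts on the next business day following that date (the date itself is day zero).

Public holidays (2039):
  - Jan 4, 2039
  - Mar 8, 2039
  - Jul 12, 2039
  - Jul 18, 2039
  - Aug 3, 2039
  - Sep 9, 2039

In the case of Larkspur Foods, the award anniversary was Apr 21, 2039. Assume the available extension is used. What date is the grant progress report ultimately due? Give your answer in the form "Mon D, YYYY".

Jun 16, 2039

25 business days after Apr 21, 2039, excluding weekends and holidays, is May 26, 2039.
May 26, 2039 (Thursday) is already a business day.
Counting 15 further business days from May 26, 2039 reaches Jun 16, 2039.
Jun 16, 2039 (Thursday) is already a business day.
Final deadline: Jun 16, 2039.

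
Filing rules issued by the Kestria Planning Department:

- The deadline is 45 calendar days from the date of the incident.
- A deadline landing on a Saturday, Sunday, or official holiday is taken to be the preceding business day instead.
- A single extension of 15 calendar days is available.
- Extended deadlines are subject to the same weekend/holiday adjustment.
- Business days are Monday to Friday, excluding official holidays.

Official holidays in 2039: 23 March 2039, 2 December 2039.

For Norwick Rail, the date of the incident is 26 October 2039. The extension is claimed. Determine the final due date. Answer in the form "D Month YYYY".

From 26 October 2039, 45 calendar days later is 10 December 2039.
10 December 2039 falls on a Saturday. Rolling to the preceding business day gives 9 December 2039, a Friday.
With the 15-day extension, 9 December 2039 becomes 24 December 2039.
24 December 2039 is a Saturday, so it moves to the preceding business day, 23 December 2039 (Friday).
Deadline: 23 December 2039.

23 December 2039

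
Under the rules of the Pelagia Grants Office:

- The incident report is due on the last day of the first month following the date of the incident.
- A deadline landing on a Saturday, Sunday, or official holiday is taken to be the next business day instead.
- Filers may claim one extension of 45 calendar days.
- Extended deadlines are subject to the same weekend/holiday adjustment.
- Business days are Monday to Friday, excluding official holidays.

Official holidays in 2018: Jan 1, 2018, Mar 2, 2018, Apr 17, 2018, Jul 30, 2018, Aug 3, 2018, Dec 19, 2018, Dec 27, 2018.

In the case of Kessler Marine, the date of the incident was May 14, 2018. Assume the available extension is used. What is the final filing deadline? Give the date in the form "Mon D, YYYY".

Aug 16, 2018

The first month after May 14, 2018 is June 2018, whose last day is Jun 30, 2018.
Jun 30, 2018 falls on a Saturday. Rolling to the next business day gives Jul 2, 2018, a Monday.
Applying the 45-calendar-day extension: Jul 2, 2018 + 45 days = Aug 16, 2018.
Aug 16, 2018 is a Thursday and not a listed holiday, so it stands.
So the filing is due Aug 16, 2018.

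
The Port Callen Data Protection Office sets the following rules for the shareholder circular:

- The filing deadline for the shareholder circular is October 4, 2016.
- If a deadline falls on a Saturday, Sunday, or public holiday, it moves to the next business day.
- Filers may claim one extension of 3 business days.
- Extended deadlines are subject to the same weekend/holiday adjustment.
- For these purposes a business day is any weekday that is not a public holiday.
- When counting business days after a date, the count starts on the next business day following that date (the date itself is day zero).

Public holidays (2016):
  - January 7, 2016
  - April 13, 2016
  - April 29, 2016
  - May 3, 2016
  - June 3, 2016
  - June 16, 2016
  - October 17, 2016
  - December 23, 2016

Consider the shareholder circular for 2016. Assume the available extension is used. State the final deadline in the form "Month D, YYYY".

October 7, 2016

The stated deadline is October 4, 2016.
Since October 4, 2016 is a Tuesday and not a holiday, the date is unchanged.
Counting 3 further business days from October 4, 2016 reaches October 7, 2016.
October 7, 2016 is a Friday and not a listed holiday, so it stands.
The final due date is October 7, 2016.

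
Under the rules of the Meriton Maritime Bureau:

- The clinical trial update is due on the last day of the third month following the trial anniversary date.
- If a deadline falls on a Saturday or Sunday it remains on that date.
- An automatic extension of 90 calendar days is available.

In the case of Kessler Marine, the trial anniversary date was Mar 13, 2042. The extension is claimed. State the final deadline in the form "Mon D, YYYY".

3 months after Mar 13, 2042 is June 2042; that month ends on Jun 30, 2042.
Jun 30, 2042 falls on a Monday. The rules make no weekend/holiday allowance, so it remains Jun 30, 2042.
Applying the 90-calendar-day extension: Jun 30, 2042 + 90 days = Sep 28, 2042.
No adjustment is made for weekends or holidays, so Sep 28, 2042 stands.
So the filing is due Sep 28, 2042.

Sep 28, 2042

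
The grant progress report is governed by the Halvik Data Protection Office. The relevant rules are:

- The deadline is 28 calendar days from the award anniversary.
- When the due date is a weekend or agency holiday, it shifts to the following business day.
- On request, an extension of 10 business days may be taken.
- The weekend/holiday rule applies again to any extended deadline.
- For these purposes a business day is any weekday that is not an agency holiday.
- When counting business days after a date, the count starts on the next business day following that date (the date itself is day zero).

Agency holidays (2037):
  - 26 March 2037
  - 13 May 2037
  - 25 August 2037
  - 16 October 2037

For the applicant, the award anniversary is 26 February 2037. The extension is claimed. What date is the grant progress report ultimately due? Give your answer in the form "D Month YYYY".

Trigger date 26 February 2037 + 28 calendar days = 26 March 2037.
26 March 2037 falls on a listed holiday. Rolling to the next business day gives 27 March 2037, a Friday.
Applying the 10-business-day extension: 10 business days after 27 March 2037 is 10 April 2037.
10 April 2037 (Friday) is already a business day.
So the filing is due 10 April 2037.

10 April 2037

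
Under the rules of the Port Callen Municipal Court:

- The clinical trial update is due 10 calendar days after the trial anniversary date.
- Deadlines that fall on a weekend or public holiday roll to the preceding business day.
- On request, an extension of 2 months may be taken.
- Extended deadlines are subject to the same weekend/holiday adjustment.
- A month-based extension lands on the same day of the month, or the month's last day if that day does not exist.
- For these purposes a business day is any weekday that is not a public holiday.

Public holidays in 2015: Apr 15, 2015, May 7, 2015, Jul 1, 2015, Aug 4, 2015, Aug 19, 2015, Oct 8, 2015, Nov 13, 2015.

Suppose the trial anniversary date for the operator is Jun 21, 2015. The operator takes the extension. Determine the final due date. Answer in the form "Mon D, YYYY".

Aug 28, 2015

Trigger date Jun 21, 2015 + 10 calendar days = Jul 1, 2015.
Jul 1, 2015 is a listed holiday; the preceding business day is Jun 30, 2015 (Tuesday).
The 2 months extension carries Jun 30, 2015 to Aug 30, 2015.
Aug 30, 2015 is a Sunday; the preceding business day is Aug 28, 2015 (Friday).
So the filing is due Aug 28, 2015.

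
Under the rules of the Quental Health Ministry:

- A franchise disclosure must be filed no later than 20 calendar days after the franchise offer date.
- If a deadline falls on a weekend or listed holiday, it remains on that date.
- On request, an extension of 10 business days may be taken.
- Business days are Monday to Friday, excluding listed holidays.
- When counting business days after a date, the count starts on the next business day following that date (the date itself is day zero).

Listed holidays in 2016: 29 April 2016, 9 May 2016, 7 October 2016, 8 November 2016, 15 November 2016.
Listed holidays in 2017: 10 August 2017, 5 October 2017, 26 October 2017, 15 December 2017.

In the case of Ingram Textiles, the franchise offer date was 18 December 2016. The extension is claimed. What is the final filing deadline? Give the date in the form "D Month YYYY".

20 January 2017

Trigger date 18 December 2016 + 20 calendar days = 7 January 2017.
7 January 2017 falls on a Saturday. The rules make no weekend/holiday allowance, so it remains 7 January 2017.
Counting 10 further business days from 7 January 2017 reaches 20 January 2017.
20 January 2017 falls on a Friday. The rules make no weekend/holiday allowance, so it remains 20 January 2017.
The final due date is 20 January 2017.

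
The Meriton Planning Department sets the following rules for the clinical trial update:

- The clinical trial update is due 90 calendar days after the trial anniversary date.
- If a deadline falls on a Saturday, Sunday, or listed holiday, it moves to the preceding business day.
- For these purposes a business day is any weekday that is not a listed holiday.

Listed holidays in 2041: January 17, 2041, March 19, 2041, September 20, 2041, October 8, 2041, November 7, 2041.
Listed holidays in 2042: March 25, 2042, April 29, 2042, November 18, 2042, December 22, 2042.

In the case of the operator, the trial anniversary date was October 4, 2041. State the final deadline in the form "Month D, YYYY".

Adding 90 calendar days to October 4, 2041 gives January 2, 2042.
January 2, 2042 falls on a Thursday, which is a business day, so no adjustment is needed.
Deadline: January 2, 2042.

January 2, 2042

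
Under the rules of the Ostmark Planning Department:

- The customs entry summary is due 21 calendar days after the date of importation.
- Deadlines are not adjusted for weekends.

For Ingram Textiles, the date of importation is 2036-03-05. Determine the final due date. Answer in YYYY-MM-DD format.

2036-03-26

Trigger date 2036-03-05 + 21 calendar days = 2036-03-26.
No adjustment is made for weekends or holidays, so 2036-03-26 stands.
The final due date is 2036-03-26.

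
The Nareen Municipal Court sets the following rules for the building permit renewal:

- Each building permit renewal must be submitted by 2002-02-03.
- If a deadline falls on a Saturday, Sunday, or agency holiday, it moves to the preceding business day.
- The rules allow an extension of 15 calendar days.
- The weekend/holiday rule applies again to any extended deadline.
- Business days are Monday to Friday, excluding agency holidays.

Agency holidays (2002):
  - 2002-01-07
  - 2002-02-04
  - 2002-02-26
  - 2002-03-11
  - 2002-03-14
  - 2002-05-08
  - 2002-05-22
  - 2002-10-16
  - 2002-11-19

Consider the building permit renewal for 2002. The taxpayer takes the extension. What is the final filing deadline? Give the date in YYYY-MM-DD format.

The statutory due date is 2002-02-03.
2002-02-03 is a Sunday, so it moves to the preceding business day, 2002-02-01 (Friday).
With the 15-day extension, 2002-02-01 becomes 2002-02-16.
Because 2002-02-16 is a Saturday, the deadline becomes 2002-02-15 (Friday).
Final deadline: 2002-02-15.

2002-02-15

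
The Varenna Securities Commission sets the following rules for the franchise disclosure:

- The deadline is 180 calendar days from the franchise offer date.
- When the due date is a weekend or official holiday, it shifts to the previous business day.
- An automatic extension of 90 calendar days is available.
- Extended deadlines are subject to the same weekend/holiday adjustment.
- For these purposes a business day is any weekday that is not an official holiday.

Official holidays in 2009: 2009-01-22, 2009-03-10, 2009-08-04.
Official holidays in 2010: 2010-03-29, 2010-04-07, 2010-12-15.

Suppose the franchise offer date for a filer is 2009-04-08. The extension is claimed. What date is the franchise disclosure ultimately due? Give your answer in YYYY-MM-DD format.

2010-01-01

From 2009-04-08, 180 calendar days later is 2009-10-05.
2009-10-05 falls on a Monday, which is a business day, so no adjustment is needed.
Applying the 90-calendar-day extension: 2009-10-05 + 90 days = 2010-01-03.
2010-01-03 is a Sunday; the preceding business day is 2010-01-01 (Friday).
The final due date is 2010-01-01.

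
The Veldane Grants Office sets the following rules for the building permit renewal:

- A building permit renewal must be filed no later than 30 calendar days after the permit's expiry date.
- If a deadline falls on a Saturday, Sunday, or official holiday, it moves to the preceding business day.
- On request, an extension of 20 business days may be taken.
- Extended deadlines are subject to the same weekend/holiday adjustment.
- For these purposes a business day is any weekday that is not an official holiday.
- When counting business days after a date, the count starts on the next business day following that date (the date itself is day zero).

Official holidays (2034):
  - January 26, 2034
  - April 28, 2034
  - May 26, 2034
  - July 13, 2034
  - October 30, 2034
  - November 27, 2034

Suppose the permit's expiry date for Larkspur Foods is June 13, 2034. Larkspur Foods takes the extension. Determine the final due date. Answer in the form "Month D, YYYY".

August 10, 2034

From June 13, 2034, 30 calendar days later is July 13, 2034.
July 13, 2034 is a listed holiday, so it moves to the preceding business day, July 12, 2034 (Wednesday).
Applying the 20-business-day extension: 20 business days after July 12, 2034 is August 10, 2034.
Since August 10, 2034 is a Thursday and not a holiday, the date is unchanged.
Final deadline: August 10, 2034.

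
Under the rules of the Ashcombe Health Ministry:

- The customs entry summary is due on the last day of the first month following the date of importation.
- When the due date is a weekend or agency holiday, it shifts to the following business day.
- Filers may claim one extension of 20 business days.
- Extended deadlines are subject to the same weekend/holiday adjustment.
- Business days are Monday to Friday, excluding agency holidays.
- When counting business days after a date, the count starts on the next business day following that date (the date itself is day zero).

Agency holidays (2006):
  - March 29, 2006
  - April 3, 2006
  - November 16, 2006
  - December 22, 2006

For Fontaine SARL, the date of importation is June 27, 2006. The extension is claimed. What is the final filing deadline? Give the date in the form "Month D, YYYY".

1 month after June 27, 2006 is July 2006; that month ends on July 31, 2006.
July 31, 2006 (Monday) is already a business day.
The 20-business-day extension runs from July 31, 2006 to August 28, 2006.
Since August 28, 2006 is a Monday and not a holiday, the date is unchanged.
So the filing is due August 28, 2006.

August 28, 2006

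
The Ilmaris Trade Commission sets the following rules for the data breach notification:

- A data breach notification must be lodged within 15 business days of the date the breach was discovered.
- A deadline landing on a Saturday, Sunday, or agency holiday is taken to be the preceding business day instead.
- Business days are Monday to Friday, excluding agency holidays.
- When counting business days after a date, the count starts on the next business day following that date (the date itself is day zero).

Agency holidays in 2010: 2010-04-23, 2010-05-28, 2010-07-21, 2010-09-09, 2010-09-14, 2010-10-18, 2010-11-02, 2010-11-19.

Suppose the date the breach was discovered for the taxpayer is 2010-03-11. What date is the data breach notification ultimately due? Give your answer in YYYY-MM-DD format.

2010-04-01

Starting the day after 2010-03-11 and counting 15 business days lands on 2010-04-01.
2010-04-01 falls on a Thursday, which is a business day, so no adjustment is needed.
Final deadline: 2010-04-01.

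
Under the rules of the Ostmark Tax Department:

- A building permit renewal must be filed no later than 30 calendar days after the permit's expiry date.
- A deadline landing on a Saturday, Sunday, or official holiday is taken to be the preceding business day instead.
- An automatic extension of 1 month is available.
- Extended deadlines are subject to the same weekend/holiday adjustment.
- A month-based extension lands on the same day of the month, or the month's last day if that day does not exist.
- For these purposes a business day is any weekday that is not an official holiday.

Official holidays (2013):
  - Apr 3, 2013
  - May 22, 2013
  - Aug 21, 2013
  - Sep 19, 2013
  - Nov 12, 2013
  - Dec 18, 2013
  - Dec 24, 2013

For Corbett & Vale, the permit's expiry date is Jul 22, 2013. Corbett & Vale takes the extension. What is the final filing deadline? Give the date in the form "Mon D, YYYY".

Adding 30 calendar days to Jul 22, 2013 gives Aug 21, 2013.
Because Aug 21, 2013 is a listed holiday, the deadline becomes Aug 20, 2013 (Tuesday).
Add 1 month to Aug 20, 2013: Sep 20, 2013.
Sep 20, 2013 (Friday) is already a business day.
Final deadline: Sep 20, 2013.

Sep 20, 2013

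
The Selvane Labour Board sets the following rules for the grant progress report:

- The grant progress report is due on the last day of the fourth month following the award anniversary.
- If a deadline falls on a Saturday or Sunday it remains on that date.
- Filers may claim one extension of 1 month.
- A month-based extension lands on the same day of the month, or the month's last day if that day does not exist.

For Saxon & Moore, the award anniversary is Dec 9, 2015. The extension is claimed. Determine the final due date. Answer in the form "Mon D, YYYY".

May 30, 2016

4 months after Dec 9, 2015 is April 2016; that month ends on Apr 30, 2016.
Apr 30, 2016 falls on a Saturday. The rules make no weekend/holiday allowance, so it remains Apr 30, 2016.
The 1 month extension carries Apr 30, 2016 to May 30, 2016.
May 30, 2016 falls on a Monday. The rules make no weekend/holiday allowance, so it remains May 30, 2016.
The final due date is May 30, 2016.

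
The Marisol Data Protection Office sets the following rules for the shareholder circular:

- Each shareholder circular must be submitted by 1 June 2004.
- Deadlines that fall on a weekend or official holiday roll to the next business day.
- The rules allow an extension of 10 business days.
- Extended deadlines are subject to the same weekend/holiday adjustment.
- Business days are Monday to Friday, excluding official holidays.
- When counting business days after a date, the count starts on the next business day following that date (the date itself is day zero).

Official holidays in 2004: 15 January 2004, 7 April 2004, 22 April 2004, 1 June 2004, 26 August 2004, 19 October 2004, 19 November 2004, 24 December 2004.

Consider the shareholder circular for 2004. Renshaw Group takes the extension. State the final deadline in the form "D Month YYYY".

The statutory due date is 1 June 2004.
1 June 2004 is a listed holiday, so it moves to the next business day, 2 June 2004 (Wednesday).
The 10-business-day extension runs from 2 June 2004 to 16 June 2004.
16 June 2004 falls on a Wednesday, which is a business day, so no adjustment is needed.
The final due date is 16 June 2004.

16 June 2004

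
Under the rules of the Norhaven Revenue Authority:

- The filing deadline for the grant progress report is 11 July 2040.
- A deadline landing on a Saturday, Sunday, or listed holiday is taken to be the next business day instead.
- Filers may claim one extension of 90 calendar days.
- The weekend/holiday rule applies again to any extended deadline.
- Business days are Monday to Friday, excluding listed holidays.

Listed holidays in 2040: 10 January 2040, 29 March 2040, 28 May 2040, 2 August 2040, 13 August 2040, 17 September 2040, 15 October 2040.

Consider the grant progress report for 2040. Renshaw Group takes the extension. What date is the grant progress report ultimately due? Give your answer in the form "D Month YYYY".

Start from the fixed due date, 11 July 2040.
11 July 2040 is a Wednesday and not a listed holiday, so it stands.
The 90-calendar-day extension moves the deadline from 11 July 2040 to 9 October 2040.
Since 9 October 2040 is a Tuesday and not a holiday, the date is unchanged.
Deadline: 9 October 2040.

9 October 2040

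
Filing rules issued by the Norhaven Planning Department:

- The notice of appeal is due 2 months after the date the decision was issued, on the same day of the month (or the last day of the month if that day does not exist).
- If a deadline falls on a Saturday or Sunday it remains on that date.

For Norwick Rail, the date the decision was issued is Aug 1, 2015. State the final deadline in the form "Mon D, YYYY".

2 months after Aug 1, 2015, on the same day of the month, is Oct 1, 2015.
No adjustment is made for weekends or holidays, so Oct 1, 2015 stands.
Final deadline: Oct 1, 2015.

Oct 1, 2015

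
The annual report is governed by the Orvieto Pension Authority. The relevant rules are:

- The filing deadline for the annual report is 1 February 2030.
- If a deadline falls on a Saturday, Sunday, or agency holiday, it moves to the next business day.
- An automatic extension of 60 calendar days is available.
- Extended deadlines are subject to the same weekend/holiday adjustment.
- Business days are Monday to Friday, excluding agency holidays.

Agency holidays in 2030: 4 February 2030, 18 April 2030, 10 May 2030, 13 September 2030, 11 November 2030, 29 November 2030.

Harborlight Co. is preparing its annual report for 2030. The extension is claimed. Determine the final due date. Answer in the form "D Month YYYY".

2 April 2030

The statutory due date is 1 February 2030.
Since 1 February 2030 is a Friday and not a holiday, the date is unchanged.
The 60-calendar-day extension moves the deadline from 1 February 2030 to 2 April 2030.
2 April 2030 (Tuesday) is already a business day.
Final deadline: 2 April 2030.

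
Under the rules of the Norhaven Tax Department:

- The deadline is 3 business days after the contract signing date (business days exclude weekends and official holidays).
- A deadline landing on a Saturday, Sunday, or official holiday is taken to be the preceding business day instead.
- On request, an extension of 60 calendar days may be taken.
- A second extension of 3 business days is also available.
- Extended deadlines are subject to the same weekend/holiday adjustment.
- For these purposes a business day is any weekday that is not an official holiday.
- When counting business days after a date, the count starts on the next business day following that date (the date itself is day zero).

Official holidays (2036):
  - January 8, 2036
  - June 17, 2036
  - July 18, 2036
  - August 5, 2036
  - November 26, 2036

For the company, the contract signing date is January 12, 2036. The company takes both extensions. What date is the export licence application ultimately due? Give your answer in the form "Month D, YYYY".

3 business days after January 12, 2036, excluding weekends and holidays, is January 16, 2036.
Since January 16, 2036 is a Wednesday and not a holiday, the date is unchanged.
The 60-calendar-day extension moves the deadline from January 16, 2036 to March 16, 2036.
March 16, 2036 falls on a Sunday. Rolling to the preceding business day gives March 14, 2036, a Friday.
Applying the 3-business-day extension: 3 business days after March 14, 2036 is March 19, 2036.
Since March 19, 2036 is a Wednesday and not a holiday, the date is unchanged.
Deadline: March 19, 2036.

March 19, 2036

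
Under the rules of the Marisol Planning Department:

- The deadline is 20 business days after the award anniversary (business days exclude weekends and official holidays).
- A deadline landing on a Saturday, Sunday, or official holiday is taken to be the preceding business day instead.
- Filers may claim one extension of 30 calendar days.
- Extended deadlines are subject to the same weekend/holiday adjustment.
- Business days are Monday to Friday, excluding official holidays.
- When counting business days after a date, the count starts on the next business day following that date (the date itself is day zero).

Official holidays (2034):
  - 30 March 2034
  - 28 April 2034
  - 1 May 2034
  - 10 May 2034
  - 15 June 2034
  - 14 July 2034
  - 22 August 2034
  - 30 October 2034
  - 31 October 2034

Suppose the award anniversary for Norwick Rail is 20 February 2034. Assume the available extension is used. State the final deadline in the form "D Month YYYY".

19 April 2034

Starting the day after 20 February 2034 and counting 20 business days lands on 20 March 2034.
20 March 2034 falls on a Monday, which is a business day, so no adjustment is needed.
Applying the 30-calendar-day extension: 20 March 2034 + 30 days = 19 April 2034.
19 April 2034 is a Wednesday and not a listed holiday, so it stands.
So the filing is due 19 April 2034.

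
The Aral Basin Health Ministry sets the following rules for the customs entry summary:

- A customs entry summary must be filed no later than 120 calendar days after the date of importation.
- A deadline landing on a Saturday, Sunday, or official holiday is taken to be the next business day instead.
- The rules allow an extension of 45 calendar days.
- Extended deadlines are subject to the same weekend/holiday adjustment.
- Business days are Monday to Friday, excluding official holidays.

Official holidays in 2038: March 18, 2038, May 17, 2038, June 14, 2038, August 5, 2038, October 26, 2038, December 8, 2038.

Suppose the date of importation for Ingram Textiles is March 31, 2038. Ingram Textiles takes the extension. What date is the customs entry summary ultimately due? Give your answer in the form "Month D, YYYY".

Adding 120 calendar days to March 31, 2038 gives July 29, 2038.
July 29, 2038 is a Thursday and not a listed holiday, so it stands.
With the 45-day extension, July 29, 2038 becomes September 12, 2038.
September 12, 2038 is a Sunday; the next business day is September 13, 2038 (Monday).
So the filing is due September 13, 2038.

September 13, 2038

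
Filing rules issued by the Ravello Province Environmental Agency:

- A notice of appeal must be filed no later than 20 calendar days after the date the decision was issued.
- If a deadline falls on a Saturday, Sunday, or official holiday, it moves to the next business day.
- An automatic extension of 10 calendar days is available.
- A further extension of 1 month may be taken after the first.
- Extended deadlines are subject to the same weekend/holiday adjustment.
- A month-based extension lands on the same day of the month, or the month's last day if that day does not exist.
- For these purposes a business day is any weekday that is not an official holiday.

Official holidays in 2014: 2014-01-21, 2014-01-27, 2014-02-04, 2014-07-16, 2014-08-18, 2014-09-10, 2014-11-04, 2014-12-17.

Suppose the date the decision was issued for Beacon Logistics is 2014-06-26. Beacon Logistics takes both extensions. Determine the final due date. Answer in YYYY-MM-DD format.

2014-08-28

Trigger date 2014-06-26 + 20 calendar days = 2014-07-16.
Because 2014-07-16 is a listed holiday, the deadline becomes 2014-07-17 (Thursday).
The 10-calendar-day extension moves the deadline from 2014-07-17 to 2014-07-27.
2014-07-27 falls on a Sunday. Rolling to the next business day gives 2014-07-28, a Monday.
Add 1 month to 2014-07-28: 2014-08-28.
Since 2014-08-28 is a Thursday and not a holiday, the date is unchanged.
Final deadline: 2014-08-28.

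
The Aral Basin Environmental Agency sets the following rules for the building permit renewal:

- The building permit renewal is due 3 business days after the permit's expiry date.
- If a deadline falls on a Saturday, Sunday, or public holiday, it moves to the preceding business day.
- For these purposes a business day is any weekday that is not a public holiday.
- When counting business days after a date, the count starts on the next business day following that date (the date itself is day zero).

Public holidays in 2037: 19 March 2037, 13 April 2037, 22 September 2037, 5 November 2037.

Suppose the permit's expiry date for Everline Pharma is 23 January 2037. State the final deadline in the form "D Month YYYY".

28 January 2037

Counting 3 business days after 23 January 2037 (skipping weekends and listed holidays) reaches 28 January 2037.
Since 28 January 2037 is a Wednesday and not a holiday, the date is unchanged.
The final due date is 28 January 2037.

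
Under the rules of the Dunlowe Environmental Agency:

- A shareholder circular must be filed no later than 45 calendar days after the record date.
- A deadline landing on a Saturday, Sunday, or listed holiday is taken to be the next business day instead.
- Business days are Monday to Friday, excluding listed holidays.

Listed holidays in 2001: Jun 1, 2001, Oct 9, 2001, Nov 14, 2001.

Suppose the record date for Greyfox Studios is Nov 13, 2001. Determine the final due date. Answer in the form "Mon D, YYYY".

Trigger date Nov 13, 2001 + 45 calendar days = Dec 28, 2001.
Dec 28, 2001 (Friday) is already a business day.
Final deadline: Dec 28, 2001.

Dec 28, 2001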